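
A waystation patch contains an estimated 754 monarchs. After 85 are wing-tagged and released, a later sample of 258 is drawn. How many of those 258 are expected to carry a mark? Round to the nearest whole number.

Expected recaptures E[R] = M·C / N.
E[R] = 85 × 258 / 754 = 21930 / 754 ≈ 29.1 → 29

expected recaptures ≈ 29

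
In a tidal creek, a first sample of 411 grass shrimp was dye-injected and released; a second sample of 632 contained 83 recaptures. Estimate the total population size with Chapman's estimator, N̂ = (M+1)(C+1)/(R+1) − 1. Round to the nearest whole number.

N̂ = (411+1)(632+1)/(83+1) − 1 = 412·633/84 − 1
= 260796/84 − 1 ≈ 3104.7 − 1 ≈ 3103.7 → 3104

N ≈ 3104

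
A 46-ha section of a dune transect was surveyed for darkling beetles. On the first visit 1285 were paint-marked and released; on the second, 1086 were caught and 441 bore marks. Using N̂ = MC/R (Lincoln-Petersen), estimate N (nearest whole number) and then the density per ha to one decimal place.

density ≈ 68.8 darkling beetles per ha

N̂ = 1285·1086/441 = 1395510/441 ≈ 3164.4 → 3164
Density = N̂ / area = 3164 / 46 ≈ 68.78 → 68.8 per ha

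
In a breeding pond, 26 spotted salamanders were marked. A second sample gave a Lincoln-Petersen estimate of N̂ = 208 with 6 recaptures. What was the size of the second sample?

C = 48

From N = M·C/R: C = N·R / M = 208·6 / 26 = 1248 / 26 = 48.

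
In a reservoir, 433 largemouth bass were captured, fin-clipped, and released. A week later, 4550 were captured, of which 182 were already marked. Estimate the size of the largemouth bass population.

N = (433 × 4550) / 182 = 1970150 / 182 = 10825

N = 10,825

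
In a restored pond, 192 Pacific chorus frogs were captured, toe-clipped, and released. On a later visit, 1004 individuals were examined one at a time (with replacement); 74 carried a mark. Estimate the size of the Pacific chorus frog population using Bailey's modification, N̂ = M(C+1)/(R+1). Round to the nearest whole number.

N ≈ 2573

N̂ = 192·(1004+1)/(74+1) = 192·1005/75 = 192960/75 ≈ 2572.8 → 2573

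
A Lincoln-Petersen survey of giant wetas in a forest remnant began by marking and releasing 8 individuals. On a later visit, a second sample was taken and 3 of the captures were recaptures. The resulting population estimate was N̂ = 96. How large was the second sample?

From N = M·C/R: C = N·R / M = 96·3 / 8 = 288 / 8 = 36.

C = 36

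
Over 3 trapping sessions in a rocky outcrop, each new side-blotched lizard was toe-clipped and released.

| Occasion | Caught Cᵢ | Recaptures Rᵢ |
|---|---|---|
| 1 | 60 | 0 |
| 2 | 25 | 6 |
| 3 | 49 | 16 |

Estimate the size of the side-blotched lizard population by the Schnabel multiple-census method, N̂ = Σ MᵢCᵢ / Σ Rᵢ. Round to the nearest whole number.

Marked at large before each occasion: Mᵢ = Σⱼ<ᵢ (Cⱼ − Rⱼ) → M1=0, M2=60, M3=79
Σ MᵢCᵢ = 0·60 + 60·25 + 79·49 = 0 + 1500 + 3871 = 5371
Σ Rᵢ = 0 + 6 + 16 = 22
N̂ = 5371 / 22 ≈ 244.1 → 244

N ≈ 244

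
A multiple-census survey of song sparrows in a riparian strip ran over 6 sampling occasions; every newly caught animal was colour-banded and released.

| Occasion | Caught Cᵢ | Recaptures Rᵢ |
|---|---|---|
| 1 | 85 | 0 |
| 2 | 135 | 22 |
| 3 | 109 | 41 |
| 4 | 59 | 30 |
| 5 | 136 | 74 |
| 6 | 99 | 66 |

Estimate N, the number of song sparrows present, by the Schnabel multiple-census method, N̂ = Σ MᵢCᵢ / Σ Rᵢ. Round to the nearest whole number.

N ≈ 533

Marked at large before each occasion: Mᵢ = Σⱼ<ᵢ (Cⱼ − Rⱼ) → M1=0, M2=85, M3=198, M4=266, M5=295, M6=357
Σ MᵢCᵢ = 0·85 + 85·135 + 198·109 + 266·59 + 295·136 + 357·99 = 0 + 11475 + 21582 + 15694 + 40120 + 35343 = 124214
Σ Rᵢ = 0 + 22 + 41 + 30 + 74 + 66 = 233
N̂ = 124214 / 233 ≈ 533.1 → 533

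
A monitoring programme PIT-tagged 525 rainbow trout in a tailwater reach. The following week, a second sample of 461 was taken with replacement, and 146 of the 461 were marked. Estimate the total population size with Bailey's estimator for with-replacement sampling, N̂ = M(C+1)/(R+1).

N = 1650

N̂ = 525·(461+1)/(146+1) = 525·462/147 = 242550/147 = 1650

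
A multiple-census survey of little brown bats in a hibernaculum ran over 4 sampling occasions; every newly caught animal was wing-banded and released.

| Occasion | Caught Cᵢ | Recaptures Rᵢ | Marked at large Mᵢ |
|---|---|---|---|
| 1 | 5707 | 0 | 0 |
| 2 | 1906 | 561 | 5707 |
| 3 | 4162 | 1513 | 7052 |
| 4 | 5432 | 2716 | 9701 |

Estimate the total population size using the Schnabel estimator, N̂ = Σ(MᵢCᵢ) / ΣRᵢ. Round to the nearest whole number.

Σ MᵢCᵢ = 0·5707 + 5707·1906 + 7052·4162 + 9701·5432 = 0 + 10877542 + 29350424 + 52695832 = 92923798
Σ Rᵢ = 0 + 561 + 1513 + 2716 = 4790
N̂ = 92923798 / 4790 ≈ 19399.5 → 19400

N ≈ 19,400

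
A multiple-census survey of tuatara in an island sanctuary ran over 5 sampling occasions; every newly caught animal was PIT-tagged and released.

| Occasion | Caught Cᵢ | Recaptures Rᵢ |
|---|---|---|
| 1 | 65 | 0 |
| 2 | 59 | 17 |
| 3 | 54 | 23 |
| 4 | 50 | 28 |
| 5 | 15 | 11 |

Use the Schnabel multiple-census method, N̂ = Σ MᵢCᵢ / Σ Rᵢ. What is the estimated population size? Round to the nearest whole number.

N ≈ 239

Marked at large before each occasion: Mᵢ = Σⱼ<ᵢ (Cⱼ − Rⱼ) → M1=0, M2=65, M3=107, M4=138, M5=160
Σ MᵢCᵢ = 0·65 + 65·59 + 107·54 + 138·50 + 160·15 = 0 + 3835 + 5778 + 6900 + 2400 = 18913
Σ Rᵢ = 0 + 17 + 23 + 28 + 11 = 79
N̂ = 18913 / 79 ≈ 239.4 → 239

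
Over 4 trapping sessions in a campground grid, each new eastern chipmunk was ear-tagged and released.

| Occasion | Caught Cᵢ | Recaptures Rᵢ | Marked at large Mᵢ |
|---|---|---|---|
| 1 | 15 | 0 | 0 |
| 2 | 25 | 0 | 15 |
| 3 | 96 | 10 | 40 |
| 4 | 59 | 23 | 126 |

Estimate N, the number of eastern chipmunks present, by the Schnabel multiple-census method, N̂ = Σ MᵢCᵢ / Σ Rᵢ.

N = 353

Σ MᵢCᵢ = 0·15 + 15·25 + 40·96 + 126·59 = 0 + 375 + 3840 + 7434 = 11649
Σ Rᵢ = 0 + 0 + 10 + 23 = 33
N̂ = 11649 / 33 = 353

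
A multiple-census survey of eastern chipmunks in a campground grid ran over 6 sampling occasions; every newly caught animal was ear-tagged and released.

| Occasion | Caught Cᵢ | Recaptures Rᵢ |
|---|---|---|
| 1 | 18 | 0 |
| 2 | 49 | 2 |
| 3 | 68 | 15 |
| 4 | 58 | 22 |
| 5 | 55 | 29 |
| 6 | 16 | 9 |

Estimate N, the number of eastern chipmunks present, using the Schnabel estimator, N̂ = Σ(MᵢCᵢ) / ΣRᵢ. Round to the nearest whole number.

Marked at large before each occasion: Mᵢ = Σⱼ<ᵢ (Cⱼ − Rⱼ) → M1=0, M2=18, M3=65, M4=118, M5=154, M6=180
Σ MᵢCᵢ = 0·18 + 18·49 + 65·68 + 118·58 + 154·55 + 180·16 = 0 + 882 + 4420 + 6844 + 8470 + 2880 = 23496
Σ Rᵢ = 0 + 2 + 15 + 22 + 29 + 9 = 77
N̂ = 23496 / 77 ≈ 305.1 → 305

N ≈ 305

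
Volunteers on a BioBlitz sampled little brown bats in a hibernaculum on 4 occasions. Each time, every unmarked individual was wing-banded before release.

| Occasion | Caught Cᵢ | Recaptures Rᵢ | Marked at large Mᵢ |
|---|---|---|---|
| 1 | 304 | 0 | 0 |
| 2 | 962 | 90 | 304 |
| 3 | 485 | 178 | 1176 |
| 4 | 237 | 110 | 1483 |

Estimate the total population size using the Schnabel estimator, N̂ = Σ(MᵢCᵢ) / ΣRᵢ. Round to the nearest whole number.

N ≈ 3212

Σ MᵢCᵢ = 0·304 + 304·962 + 1176·485 + 1483·237 = 0 + 292448 + 570360 + 351471 = 1214279
Σ Rᵢ = 0 + 90 + 178 + 110 = 378
N̂ = 1214279 / 378 ≈ 3212.4 → 3212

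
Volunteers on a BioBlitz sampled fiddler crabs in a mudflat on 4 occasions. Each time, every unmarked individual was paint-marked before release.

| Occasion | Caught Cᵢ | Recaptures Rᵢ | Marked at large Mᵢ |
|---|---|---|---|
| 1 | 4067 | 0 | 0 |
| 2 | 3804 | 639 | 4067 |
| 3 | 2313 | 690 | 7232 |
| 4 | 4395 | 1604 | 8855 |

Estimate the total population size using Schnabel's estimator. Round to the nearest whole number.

Σ MᵢCᵢ = 0·4067 + 4067·3804 + 7232·2313 + 8855·4395 = 0 + 15470868 + 16727616 + 38917725 = 71116209
Σ Rᵢ = 0 + 639 + 690 + 1604 = 2933
N̂ = 71116209 / 2933 ≈ 24246.9 → 24247

N ≈ 24,247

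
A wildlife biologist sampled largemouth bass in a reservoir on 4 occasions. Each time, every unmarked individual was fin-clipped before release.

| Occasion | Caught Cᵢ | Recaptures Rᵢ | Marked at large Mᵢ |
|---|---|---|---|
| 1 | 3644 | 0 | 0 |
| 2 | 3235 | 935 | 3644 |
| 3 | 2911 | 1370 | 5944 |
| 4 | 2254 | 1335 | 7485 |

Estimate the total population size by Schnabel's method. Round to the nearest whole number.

N ≈ 12,627

Σ MᵢCᵢ = 0·3644 + 3644·3235 + 5944·2911 + 7485·2254 = 0 + 11788340 + 17302984 + 16871190 = 45962514
Σ Rᵢ = 0 + 935 + 1370 + 1335 = 3640
N̂ = 45962514 / 3640 ≈ 12627.1 → 12627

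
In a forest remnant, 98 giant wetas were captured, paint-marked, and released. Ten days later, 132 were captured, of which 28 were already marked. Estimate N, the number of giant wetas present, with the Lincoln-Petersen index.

N = 462

N = (98 × 132) / 28 = 12936 / 28 = 462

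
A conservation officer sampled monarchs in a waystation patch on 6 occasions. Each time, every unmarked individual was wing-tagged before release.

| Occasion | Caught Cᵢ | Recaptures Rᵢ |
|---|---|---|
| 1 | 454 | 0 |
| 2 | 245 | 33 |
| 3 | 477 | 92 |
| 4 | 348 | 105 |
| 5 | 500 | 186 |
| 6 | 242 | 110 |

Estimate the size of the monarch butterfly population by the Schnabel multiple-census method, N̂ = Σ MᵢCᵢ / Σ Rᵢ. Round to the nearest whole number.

N ≈ 3481

Marked at large before each occasion: Mᵢ = Σⱼ<ᵢ (Cⱼ − Rⱼ) → M1=0, M2=454, M3=666, M4=1051, M5=1294, M6=1608
Σ MᵢCᵢ = 0·454 + 454·245 + 666·477 + 1051·348 + 1294·500 + 1608·242 = 0 + 111230 + 317682 + 365748 + 647000 + 389136 = 1830796
Σ Rᵢ = 0 + 33 + 92 + 105 + 186 + 110 = 526
N̂ = 1830796 / 526 ≈ 3480.6 → 3481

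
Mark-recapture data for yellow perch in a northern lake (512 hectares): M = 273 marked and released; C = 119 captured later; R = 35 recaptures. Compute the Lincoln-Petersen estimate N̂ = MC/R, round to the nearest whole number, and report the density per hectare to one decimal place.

density ≈ 1.8 yellow perch per hectare

N̂ = 273·119/35 = 32487/35 ≈ 928.2 → 928
Density = N̂ / area = 928 / 512 ≈ 1.81 → 1.8 per hectare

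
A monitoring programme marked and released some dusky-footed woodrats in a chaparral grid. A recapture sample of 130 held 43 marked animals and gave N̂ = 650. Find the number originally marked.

M = 215

From N = M·C/R: M = N·R / C = 650·43 / 130 = 27950 / 130 = 215.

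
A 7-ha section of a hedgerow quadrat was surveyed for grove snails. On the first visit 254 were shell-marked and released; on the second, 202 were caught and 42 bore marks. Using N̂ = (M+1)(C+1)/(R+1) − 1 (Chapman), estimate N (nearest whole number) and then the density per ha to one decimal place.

N̂ = 255·203/43 − 1 = 51765/43 − 1 ≈ 1202.8 → 1203
Density = N̂ / area = 1203 / 7 ≈ 171.86 → 171.9 per ha

density ≈ 171.9 grove snails per ha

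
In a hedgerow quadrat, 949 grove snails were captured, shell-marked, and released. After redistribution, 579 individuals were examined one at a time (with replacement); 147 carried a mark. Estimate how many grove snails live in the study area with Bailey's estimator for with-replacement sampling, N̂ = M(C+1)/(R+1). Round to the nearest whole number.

N ≈ 3719

N̂ = 949·(579+1)/(147+1) = 949·580/148 = 550420/148 ≈ 3719.1 → 3719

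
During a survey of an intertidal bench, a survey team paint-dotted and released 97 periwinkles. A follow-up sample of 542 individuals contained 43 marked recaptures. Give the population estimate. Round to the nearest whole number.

N ≈ 1223

Lincoln-Petersen assumes M/N = R/C, so N = M·C / R.
N = (97 × 542) / 43 = 52574 / 43 ≈ 1222.7 → 1223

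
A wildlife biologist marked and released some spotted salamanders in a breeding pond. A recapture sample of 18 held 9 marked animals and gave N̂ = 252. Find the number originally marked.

M = 126

From N = M·C/R: M = N·R / C = 252·9 / 18 = 2268 / 18 = 126.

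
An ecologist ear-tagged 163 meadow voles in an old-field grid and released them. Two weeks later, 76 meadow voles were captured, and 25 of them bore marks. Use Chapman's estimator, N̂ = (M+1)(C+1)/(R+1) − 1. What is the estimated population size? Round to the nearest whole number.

N̂ = (163+1)(76+1)/(25+1) − 1 = 164·77/26 − 1
= 12628/26 − 1 ≈ 485.7 − 1 ≈ 484.7 → 485

N ≈ 485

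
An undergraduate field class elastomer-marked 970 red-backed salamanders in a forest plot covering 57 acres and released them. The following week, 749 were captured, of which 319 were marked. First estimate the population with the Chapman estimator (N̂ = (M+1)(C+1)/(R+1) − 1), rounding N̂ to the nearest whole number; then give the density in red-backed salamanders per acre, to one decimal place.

N̂ = 971·750/320 − 1 = 728250/320 − 1 ≈ 2274.8 → 2275
Density = N̂ / area = 2275 / 57 ≈ 39.91 → 39.9 per acre

density ≈ 39.9 red-backed salamanders per acre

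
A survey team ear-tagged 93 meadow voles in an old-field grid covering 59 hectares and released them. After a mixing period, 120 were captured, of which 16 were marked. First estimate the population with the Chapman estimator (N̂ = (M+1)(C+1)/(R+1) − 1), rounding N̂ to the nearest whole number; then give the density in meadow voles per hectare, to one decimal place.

density ≈ 11.3 meadow voles per hectare

N̂ = 94·121/17 − 1 = 11374/17 − 1 ≈ 668.1 → 668
Density = N̂ / area = 668 / 59 ≈ 11.32 → 11.3 per hectare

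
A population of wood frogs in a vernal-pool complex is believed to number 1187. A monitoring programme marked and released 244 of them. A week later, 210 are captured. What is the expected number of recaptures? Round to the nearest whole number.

expected recaptures ≈ 43

Expected recaptures E[R] = M·C / N.
E[R] = 244 × 210 / 1187 = 51240 / 1187 ≈ 43.2 → 43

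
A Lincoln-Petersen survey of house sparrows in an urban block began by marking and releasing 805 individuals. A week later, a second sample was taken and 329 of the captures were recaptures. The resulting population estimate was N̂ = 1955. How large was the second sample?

C = 799

From N = M·C/R: C = N·R / M = 1955·329 / 805 = 643195 / 805 = 799.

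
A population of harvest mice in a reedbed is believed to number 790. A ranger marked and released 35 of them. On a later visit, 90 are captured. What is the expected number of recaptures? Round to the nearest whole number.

Expected recaptures E[R] = M·C / N.
E[R] = 35 × 90 / 790 = 3150 / 790 ≈ 4.0 → 4

expected recaptures ≈ 4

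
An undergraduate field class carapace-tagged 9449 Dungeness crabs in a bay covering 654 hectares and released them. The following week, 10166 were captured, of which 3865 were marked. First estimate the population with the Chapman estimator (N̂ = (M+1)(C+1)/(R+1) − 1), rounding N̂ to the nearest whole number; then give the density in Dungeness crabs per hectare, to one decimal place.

N̂ = 9450·10167/3866 − 1 = 96078150/3866 − 1 ≈ 24851.1 → 24851
Density = N̂ / area = 24851 / 654 ≈ 38.00 → 38.0 per hectare

density ≈ 38.0 Dungeness crabs per hectare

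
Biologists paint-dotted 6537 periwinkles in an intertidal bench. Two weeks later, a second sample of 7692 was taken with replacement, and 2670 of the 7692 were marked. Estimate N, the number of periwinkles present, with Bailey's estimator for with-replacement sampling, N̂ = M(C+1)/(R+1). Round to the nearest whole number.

N ≈ 18,828

N̂ = 6537·(7692+1)/(2670+1) = 6537·7693/2671 = 50289141/2671 ≈ 18827.8 → 18828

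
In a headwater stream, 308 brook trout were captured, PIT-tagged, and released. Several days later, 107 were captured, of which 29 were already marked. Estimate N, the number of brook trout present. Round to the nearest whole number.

N ≈ 1136

Lincoln-Petersen assumes M/N = R/C, so N = M·C / R.
N = (308 × 107) / 29 = 32956 / 29 ≈ 1136.4 → 1136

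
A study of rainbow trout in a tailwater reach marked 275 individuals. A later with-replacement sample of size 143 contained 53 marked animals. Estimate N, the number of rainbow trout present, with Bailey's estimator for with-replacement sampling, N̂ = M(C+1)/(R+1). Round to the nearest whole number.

N ≈ 733

N̂ = 275·(143+1)/(53+1) = 275·144/54 = 39600/54 ≈ 733.3 → 733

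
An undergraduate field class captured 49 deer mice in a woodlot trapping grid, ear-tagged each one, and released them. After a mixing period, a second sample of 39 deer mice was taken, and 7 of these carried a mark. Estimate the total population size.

N = (49 × 39) / 7 = 1911 / 7 = 273

N = 273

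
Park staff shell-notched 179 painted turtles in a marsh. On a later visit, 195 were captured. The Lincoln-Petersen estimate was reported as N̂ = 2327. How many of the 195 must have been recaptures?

From N = M·C/R: R = M·C / N = 179·195 / 2327 = 34905 / 2327 = 15.

R = 15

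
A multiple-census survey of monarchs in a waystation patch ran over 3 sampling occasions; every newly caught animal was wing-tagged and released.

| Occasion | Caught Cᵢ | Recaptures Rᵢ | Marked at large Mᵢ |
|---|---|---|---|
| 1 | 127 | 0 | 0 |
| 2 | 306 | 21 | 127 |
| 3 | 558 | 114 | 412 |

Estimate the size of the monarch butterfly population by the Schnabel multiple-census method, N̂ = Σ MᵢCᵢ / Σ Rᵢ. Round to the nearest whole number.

Σ MᵢCᵢ = 0·127 + 127·306 + 412·558 = 0 + 38862 + 229896 = 268758
Σ Rᵢ = 0 + 21 + 114 = 135
N̂ = 268758 / 135 ≈ 1990.8 → 1991

N ≈ 1991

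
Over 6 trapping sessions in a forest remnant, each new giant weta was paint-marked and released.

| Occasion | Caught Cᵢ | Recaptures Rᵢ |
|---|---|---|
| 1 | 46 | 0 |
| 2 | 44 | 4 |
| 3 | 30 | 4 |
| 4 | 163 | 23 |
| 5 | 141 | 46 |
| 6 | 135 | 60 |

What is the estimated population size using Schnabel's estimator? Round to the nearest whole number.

Marked at large before each occasion: Mᵢ = Σⱼ<ᵢ (Cⱼ − Rⱼ) → M1=0, M2=46, M3=86, M4=112, M5=252, M6=347
Σ MᵢCᵢ = 0·46 + 46·44 + 86·30 + 112·163 + 252·141 + 347·135 = 0 + 2024 + 2580 + 18256 + 35532 + 46845 = 105237
Σ Rᵢ = 0 + 4 + 4 + 23 + 46 + 60 = 137
N̂ = 105237 / 137 ≈ 768.2 → 768

N ≈ 768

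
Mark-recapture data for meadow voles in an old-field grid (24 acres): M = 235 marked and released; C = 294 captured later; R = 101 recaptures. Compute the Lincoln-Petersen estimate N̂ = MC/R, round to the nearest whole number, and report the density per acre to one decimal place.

N̂ = 235·294/101 = 69090/101 ≈ 684.1 → 684
Density = N̂ / area = 684 / 24 ≈ 28.50 → 28.5 per acre

density ≈ 28.5 meadow voles per acre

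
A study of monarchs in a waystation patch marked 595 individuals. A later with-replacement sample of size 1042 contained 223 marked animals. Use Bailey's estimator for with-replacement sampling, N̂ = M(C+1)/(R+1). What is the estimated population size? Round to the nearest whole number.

N̂ = 595·(1042+1)/(223+1) = 595·1043/224 = 620585/224 ≈ 2770.47 → 2770

N ≈ 2770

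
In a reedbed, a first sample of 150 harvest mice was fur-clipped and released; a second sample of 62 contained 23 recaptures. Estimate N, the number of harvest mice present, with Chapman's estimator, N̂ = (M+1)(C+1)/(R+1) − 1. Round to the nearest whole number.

N̂ = (150+1)(62+1)/(23+1) − 1 = 151·63/24 − 1
= 9513/24 − 1 ≈ 396.4 − 1 ≈ 395.4 → 395

N ≈ 395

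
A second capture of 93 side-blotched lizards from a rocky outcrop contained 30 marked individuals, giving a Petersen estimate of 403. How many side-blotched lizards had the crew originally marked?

From N = M·C/R: M = N·R / C = 403·30 / 93 = 12090 / 93 = 130.

M = 130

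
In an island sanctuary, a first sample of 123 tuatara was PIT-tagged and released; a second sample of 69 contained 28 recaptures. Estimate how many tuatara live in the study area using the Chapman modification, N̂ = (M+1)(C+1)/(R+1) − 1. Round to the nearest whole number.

N̂ = (123+1)(69+1)/(28+1) − 1 = 124·70/29 − 1
= 8680/29 − 1 ≈ 299.3 − 1 ≈ 298.3 → 298

N ≈ 298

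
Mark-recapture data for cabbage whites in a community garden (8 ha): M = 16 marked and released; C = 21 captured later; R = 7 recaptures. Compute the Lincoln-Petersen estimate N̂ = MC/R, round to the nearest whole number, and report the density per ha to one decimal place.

density ≈ 6.0 cabbage whites per ha

N̂ = 16·21/7 = 336/7 = 48
Density = N̂ / area = 48 / 8 = 6.0 per ha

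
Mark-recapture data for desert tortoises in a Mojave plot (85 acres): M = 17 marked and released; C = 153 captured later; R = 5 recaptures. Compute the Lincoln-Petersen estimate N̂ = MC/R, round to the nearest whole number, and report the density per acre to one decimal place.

density ≈ 6.1 desert tortoises per acre

N̂ = 17·153/5 = 2601/5 ≈ 520.2 → 520
Density = N̂ / area = 520 / 85 ≈ 6.12 → 6.1 per acre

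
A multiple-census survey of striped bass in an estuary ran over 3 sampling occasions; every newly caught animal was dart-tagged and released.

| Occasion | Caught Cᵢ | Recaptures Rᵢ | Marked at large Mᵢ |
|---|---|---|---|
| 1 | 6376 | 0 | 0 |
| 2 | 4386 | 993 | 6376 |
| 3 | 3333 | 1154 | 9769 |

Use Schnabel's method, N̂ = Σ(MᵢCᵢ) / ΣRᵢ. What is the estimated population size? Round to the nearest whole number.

Σ MᵢCᵢ = 0·6376 + 6376·4386 + 9769·3333 = 0 + 27965136 + 32560077 = 60525213
Σ Rᵢ = 0 + 993 + 1154 = 2147
N̂ = 60525213 / 2147 ≈ 28190.6 → 28191

N ≈ 28,191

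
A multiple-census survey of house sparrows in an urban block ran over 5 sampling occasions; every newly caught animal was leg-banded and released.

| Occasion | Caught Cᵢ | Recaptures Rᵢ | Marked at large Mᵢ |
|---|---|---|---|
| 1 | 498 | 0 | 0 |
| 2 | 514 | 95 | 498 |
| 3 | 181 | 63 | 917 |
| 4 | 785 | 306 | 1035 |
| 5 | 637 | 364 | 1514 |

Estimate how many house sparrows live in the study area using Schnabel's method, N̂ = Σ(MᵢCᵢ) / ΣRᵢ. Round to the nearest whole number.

N ≈ 2656

Σ MᵢCᵢ = 0·498 + 498·514 + 917·181 + 1035·785 + 1514·637 = 0 + 255972 + 165977 + 812475 + 964418 = 2198842
Σ Rᵢ = 0 + 95 + 63 + 306 + 364 = 828
N̂ = 2198842 / 828 ≈ 2655.6 → 2656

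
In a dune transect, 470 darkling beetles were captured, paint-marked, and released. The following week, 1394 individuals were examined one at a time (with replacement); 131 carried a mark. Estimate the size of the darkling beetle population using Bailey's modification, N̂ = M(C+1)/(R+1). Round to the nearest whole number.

N̂ = 470·(1394+1)/(131+1) = 470·1395/132 = 655650/132 ≈ 4967.0 → 4967

N ≈ 4967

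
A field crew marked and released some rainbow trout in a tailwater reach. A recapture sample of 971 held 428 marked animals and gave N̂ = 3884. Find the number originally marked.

M = 1712

From N = M·C/R: M = N·R / C = 3884·428 / 971 = 1662352 / 971 = 1712.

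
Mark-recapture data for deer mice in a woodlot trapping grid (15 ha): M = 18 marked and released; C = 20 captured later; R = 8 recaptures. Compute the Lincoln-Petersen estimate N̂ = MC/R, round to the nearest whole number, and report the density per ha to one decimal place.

density ≈ 3.0 deer mice per ha

N̂ = 18·20/8 = 360/8 = 45
Density = N̂ / area = 45 / 15 = 3.0 per ha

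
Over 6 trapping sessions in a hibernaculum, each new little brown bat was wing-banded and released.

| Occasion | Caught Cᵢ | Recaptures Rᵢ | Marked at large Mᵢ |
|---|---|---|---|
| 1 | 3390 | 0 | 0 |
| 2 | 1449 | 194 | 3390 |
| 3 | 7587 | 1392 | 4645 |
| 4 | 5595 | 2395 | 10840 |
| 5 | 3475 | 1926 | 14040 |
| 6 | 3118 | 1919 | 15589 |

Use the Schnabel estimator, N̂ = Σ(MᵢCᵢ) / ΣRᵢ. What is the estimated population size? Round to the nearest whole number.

N ≈ 25,326

Σ MᵢCᵢ = 0·3390 + 3390·1449 + 4645·7587 + 10840·5595 + 14040·3475 + 15589·3118 = 0 + 4912110 + 35241615 + 60649800 + 48789000 + 48606502 = 198199027
Σ Rᵢ = 0 + 194 + 1392 + 2395 + 1926 + 1919 = 7826
N̂ = 198199027 / 7826 ≈ 25325.7 → 25326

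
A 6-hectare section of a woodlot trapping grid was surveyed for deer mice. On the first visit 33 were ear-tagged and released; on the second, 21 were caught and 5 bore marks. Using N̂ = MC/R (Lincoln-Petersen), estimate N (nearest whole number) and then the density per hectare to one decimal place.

density ≈ 23.2 deer mice per hectare

N̂ = 33·21/5 = 693/5 ≈ 138.6 → 139
Density = N̂ / area = 139 / 6 ≈ 23.17 → 23.2 per hectare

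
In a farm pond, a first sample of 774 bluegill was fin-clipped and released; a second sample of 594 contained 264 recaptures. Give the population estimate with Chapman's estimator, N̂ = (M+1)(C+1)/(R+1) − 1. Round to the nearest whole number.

N̂ = (774+1)(594+1)/(264+1) − 1 = 775·595/265 − 1
= 461125/265 − 1 ≈ 1740.1 − 1 ≈ 1739.1 → 1739

N ≈ 1739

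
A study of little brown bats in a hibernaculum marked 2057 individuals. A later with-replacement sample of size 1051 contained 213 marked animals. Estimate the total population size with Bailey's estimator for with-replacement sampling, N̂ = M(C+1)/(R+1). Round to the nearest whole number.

N ≈ 10,112

N̂ = 2057·(1051+1)/(213+1) = 2057·1052/214 = 2163964/214 ≈ 10112.0 → 10112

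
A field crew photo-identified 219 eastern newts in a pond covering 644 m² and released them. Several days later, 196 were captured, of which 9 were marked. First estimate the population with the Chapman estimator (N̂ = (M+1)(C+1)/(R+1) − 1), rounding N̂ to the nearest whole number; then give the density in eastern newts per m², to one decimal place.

density ≈ 6.7 eastern newts per m²

N̂ = 220·197/10 − 1 = 43340/10 − 1 = 4333
Density = N̂ / area = 4333 / 644 ≈ 6.73 → 6.7 per m²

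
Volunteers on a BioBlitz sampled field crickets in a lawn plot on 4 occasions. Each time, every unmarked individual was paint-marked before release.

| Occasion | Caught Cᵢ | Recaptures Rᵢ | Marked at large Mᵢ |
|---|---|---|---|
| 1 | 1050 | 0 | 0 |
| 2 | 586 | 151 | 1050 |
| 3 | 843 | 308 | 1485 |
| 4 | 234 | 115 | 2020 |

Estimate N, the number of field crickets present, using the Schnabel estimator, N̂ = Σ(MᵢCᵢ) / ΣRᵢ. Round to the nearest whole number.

N ≈ 4076

Σ MᵢCᵢ = 0·1050 + 1050·586 + 1485·843 + 2020·234 = 0 + 615300 + 1251855 + 472680 = 2339835
Σ Rᵢ = 0 + 151 + 308 + 115 = 574
N̂ = 2339835 / 574 ≈ 4076.4 → 4076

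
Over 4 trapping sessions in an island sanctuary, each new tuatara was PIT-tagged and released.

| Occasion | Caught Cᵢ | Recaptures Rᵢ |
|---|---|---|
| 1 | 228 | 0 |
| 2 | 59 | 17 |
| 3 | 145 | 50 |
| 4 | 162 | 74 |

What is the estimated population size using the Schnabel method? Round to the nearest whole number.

Marked at large before each occasion: Mᵢ = Σⱼ<ᵢ (Cⱼ − Rⱼ) → M1=0, M2=228, M3=270, M4=365
Σ MᵢCᵢ = 0·228 + 228·59 + 270·145 + 365·162 = 0 + 13452 + 39150 + 59130 = 111732
Σ Rᵢ = 0 + 17 + 50 + 74 = 141
N̂ = 111732 / 141 ≈ 792.4 → 792

N ≈ 792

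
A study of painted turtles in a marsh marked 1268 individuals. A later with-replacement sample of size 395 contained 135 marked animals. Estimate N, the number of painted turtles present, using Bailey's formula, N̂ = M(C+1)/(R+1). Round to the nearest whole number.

N ≈ 3692

N̂ = 1268·(395+1)/(135+1) = 1268·396/136 = 502128/136 ≈ 3692.1 → 3692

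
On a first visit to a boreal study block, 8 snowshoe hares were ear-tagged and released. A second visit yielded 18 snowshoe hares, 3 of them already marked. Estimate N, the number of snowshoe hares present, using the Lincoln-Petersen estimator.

N = 48

N = (8 × 18) / 3 = 144 / 3 = 48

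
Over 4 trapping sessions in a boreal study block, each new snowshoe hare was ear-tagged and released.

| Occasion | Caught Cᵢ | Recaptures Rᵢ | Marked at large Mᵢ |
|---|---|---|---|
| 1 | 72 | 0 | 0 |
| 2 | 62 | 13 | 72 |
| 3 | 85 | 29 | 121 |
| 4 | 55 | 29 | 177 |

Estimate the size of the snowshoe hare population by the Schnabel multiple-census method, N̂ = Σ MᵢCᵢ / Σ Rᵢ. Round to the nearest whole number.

Σ MᵢCᵢ = 0·72 + 72·62 + 121·85 + 177·55 = 0 + 4464 + 10285 + 9735 = 24484
Σ Rᵢ = 0 + 13 + 29 + 29 = 71
N̂ = 24484 / 71 ≈ 344.8 → 345

N ≈ 345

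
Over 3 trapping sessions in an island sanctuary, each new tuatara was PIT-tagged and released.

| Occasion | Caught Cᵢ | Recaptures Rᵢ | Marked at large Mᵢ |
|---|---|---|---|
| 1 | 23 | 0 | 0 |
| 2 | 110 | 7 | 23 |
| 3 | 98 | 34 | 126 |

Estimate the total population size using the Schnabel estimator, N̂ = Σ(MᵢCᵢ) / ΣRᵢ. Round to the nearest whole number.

Σ MᵢCᵢ = 0·23 + 23·110 + 126·98 = 0 + 2530 + 12348 = 14878
Σ Rᵢ = 0 + 7 + 34 = 41
N̂ = 14878 / 41 ≈ 362.9 → 363

N ≈ 363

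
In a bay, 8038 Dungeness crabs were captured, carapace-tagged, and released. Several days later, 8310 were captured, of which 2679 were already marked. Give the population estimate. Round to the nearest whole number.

N = (8038 × 8310) / 2679 = 66795780 / 2679 ≈ 24933.1 → 24933

N ≈ 24,933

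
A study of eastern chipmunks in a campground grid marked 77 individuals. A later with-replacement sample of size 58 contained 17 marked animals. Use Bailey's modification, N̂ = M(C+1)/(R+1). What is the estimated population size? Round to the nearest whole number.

N ≈ 252

N̂ = 77·(58+1)/(17+1) = 77·59/18 = 4543/18 ≈ 252.4 → 252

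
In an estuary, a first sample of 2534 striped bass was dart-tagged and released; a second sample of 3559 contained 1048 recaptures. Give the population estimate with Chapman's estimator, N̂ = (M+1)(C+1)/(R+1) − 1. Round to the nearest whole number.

N ≈ 8602

N̂ = (2534+1)(3559+1)/(1048+1) − 1 = 2535·3560/1049 − 1
= 9024600/1049 − 1 ≈ 8603.1 − 1 ≈ 8602.1 → 8602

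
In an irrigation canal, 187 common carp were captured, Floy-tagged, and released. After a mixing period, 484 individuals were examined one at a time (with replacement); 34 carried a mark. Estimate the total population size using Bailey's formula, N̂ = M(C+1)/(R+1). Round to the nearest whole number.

N ≈ 2591

N̂ = 187·(484+1)/(34+1) = 187·485/35 = 90695/35 ≈ 2591.3 → 2591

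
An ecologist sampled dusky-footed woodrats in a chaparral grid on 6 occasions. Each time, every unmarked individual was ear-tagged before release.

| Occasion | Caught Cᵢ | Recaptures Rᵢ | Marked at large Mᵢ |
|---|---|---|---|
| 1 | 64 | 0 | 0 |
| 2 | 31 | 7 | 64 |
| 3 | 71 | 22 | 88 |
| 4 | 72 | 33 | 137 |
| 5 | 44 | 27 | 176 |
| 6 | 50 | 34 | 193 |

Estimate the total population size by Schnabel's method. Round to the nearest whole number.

Σ MᵢCᵢ = 0·64 + 64·31 + 88·71 + 137·72 + 176·44 + 193·50 = 0 + 1984 + 6248 + 9864 + 7744 + 9650 = 35490
Σ Rᵢ = 0 + 7 + 22 + 33 + 27 + 34 = 123
N̂ = 35490 / 123 ≈ 288.5 → 289

N ≈ 289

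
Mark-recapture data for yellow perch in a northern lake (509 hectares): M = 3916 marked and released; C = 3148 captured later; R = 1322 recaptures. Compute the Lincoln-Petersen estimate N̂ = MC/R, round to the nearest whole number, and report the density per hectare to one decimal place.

N̂ = 3916·3148/1322 = 12327568/1322 ≈ 9324.9 → 9325
Density = N̂ / area = 9325 / 509 ≈ 18.32 → 18.3 per hectare

density ≈ 18.3 yellow perch per hectare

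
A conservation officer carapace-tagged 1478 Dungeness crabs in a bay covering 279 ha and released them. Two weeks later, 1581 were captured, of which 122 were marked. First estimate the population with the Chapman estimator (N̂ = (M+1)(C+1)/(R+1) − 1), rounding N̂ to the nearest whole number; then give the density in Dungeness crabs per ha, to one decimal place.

N̂ = 1479·1582/123 − 1 = 2339778/123 − 1 ≈ 19021.6 → 19022
Density = N̂ / area = 19022 / 279 ≈ 68.18 → 68.2 per ha

density ≈ 68.2 Dungeness crabs per ha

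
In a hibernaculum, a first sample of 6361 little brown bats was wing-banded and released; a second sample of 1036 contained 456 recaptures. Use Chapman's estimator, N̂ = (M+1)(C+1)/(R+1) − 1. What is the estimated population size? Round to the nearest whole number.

N ≈ 14,435

N̂ = (6361+1)(1036+1)/(456+1) − 1 = 6362·1037/457 − 1
= 6597394/457 − 1 ≈ 14436.3 − 1 ≈ 14435.3 → 14435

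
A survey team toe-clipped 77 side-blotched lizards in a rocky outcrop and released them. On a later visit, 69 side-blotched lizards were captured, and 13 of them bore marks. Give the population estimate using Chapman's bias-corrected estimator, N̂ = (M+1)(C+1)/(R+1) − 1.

N̂ = (77+1)(69+1)/(13+1) − 1 = 78·70/14 − 1
= 5460/14 − 1 = 390 − 1 = 389

N = 389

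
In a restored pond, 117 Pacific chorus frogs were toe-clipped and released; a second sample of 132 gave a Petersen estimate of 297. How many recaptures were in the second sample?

R = 52

From N = M·C/R: R = M·C / N = 117·132 / 297 = 15444 / 297 = 52.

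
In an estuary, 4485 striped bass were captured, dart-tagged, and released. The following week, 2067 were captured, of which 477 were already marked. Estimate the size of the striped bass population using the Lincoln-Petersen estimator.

N = (4485 × 2067) / 477 = 9270495 / 477 = 19435

N = 19,435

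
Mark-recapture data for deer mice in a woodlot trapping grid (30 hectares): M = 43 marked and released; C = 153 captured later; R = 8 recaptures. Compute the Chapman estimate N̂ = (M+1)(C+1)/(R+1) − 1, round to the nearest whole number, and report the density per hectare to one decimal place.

N̂ = 44·154/9 − 1 = 6776/9 − 1 ≈ 751.9 → 752
Density = N̂ / area = 752 / 30 ≈ 25.07 → 25.1 per hectare

density ≈ 25.1 deer mice per hectare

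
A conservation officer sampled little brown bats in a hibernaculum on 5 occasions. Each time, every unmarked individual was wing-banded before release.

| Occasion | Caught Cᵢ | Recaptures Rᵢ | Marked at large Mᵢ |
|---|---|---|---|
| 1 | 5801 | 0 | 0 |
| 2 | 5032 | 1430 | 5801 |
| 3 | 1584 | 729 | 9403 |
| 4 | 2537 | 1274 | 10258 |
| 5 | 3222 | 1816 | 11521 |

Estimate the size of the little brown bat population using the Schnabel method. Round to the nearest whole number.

Σ MᵢCᵢ = 0·5801 + 5801·5032 + 9403·1584 + 10258·2537 + 11521·3222 = 0 + 29190632 + 14894352 + 26024546 + 37120662 = 107230192
Σ Rᵢ = 0 + 1430 + 729 + 1274 + 1816 = 5249
N̂ = 107230192 / 5249 ≈ 20428.7 → 20429

N ≈ 20,429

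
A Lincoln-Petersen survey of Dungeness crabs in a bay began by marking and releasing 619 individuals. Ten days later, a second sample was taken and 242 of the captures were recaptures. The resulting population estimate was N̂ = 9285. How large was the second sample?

From N = M·C/R: C = N·R / M = 9285·242 / 619 = 2246970 / 619 = 3630.

C = 3630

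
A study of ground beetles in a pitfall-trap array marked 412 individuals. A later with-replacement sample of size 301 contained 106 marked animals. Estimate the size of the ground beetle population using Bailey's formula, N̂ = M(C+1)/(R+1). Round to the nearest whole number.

N̂ = 412·(301+1)/(106+1) = 412·302/107 = 124424/107 ≈ 1162.8 → 1163

N ≈ 1163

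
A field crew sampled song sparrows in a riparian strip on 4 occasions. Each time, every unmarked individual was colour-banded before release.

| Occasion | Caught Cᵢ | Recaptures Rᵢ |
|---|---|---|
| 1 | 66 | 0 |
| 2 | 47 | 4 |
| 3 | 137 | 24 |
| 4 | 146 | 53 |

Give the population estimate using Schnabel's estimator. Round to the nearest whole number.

N ≈ 623

Marked at large before each occasion: Mᵢ = Σⱼ<ᵢ (Cⱼ − Rⱼ) → M1=0, M2=66, M3=109, M4=222
Σ MᵢCᵢ = 0·66 + 66·47 + 109·137 + 222·146 = 0 + 3102 + 14933 + 32412 = 50447
Σ Rᵢ = 0 + 4 + 24 + 53 = 81
N̂ = 50447 / 81 ≈ 622.8 → 623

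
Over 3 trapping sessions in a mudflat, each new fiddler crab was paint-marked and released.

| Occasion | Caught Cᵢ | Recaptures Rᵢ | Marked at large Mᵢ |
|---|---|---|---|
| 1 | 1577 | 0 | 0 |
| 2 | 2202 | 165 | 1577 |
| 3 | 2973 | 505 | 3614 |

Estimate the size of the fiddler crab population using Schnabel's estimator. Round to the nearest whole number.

Σ MᵢCᵢ = 0·1577 + 1577·2202 + 3614·2973 = 0 + 3472554 + 10744422 = 14216976
Σ Rᵢ = 0 + 165 + 505 = 670
N̂ = 14216976 / 670 ≈ 21219.4 → 21219

N ≈ 21,219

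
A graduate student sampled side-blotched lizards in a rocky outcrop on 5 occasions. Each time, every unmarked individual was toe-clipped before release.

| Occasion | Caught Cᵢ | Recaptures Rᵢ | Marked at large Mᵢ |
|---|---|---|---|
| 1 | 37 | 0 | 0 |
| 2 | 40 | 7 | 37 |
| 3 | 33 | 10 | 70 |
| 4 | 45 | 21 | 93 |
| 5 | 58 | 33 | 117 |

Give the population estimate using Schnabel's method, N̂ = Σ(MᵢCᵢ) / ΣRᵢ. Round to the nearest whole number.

N ≈ 208

Σ MᵢCᵢ = 0·37 + 37·40 + 70·33 + 93·45 + 117·58 = 0 + 1480 + 2310 + 4185 + 6786 = 14761
Σ Rᵢ = 0 + 7 + 10 + 21 + 33 = 71
N̂ = 14761 / 71 ≈ 207.9 → 208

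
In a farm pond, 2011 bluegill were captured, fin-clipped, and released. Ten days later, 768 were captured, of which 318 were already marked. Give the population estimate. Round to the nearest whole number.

The marked fraction in the recapture sample should equal the marked fraction in the population: 318/768 = 2011/N.
N = (2011 × 768) / 318 = 1544448 / 318 ≈ 4856.8 → 4857

N ≈ 4857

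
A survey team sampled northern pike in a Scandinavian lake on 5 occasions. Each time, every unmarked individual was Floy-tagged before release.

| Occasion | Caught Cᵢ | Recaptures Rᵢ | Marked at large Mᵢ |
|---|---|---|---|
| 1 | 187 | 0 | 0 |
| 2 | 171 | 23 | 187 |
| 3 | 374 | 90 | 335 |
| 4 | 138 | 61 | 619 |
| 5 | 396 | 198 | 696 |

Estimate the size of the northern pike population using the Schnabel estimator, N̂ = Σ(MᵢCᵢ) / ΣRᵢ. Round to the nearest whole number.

Σ MᵢCᵢ = 0·187 + 187·171 + 335·374 + 619·138 + 696·396 = 0 + 31977 + 125290 + 85422 + 275616 = 518305
Σ Rᵢ = 0 + 23 + 90 + 61 + 198 = 372
N̂ = 518305 / 372 ≈ 1393.3 → 1393

N ≈ 1393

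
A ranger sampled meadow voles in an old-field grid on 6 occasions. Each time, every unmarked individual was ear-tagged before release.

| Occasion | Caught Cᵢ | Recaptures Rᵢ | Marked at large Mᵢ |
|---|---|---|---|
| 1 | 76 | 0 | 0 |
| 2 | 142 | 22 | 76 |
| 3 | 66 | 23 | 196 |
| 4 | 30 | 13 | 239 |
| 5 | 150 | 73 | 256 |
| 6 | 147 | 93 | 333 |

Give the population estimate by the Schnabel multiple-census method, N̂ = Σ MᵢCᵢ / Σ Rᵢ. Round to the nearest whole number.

Σ MᵢCᵢ = 0·76 + 76·142 + 196·66 + 239·30 + 256·150 + 333·147 = 0 + 10792 + 12936 + 7170 + 38400 + 48951 = 118249
Σ Rᵢ = 0 + 22 + 23 + 13 + 73 + 93 = 224
N̂ = 118249 / 224 ≈ 527.9 → 528

N ≈ 528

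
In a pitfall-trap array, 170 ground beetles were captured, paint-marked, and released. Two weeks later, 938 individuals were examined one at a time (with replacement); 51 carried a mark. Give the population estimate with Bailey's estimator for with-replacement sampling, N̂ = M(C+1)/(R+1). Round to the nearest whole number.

N ≈ 3070

N̂ = 170·(938+1)/(51+1) = 170·939/52 = 159630/52 ≈ 3069.8 → 3070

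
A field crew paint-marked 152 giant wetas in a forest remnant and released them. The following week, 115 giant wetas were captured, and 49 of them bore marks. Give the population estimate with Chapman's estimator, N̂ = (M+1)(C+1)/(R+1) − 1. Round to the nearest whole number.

N̂ = (152+1)(115+1)/(49+1) − 1 = 153·116/50 − 1
= 17748/50 − 1 ≈ 355.0 − 1 ≈ 354.0 → 354

N ≈ 354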